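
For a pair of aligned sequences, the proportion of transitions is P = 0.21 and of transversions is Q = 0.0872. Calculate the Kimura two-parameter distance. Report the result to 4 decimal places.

Under the Kimura two-parameter model, d = −½ ln(1 − 2P − Q) − ¼ ln(1 − 2Q).
1 − 2P − Q = 0.4928, giving −½ ln(0.4928) = 0.353826.
1 − 2Q = 0.8256, giving −¼ ln(0.8256) = 0.047911.
d = 0.353826 + 0.047911 = 0.401737.

0.4017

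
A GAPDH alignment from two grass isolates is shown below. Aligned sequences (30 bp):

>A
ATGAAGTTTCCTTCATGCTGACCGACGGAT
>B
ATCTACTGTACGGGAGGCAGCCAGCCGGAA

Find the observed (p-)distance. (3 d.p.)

0.467

The sequences differ at 14 of 30 positions.
p = 14/30 = 0.466666… ≈ 0.467 (to 3 d.p.).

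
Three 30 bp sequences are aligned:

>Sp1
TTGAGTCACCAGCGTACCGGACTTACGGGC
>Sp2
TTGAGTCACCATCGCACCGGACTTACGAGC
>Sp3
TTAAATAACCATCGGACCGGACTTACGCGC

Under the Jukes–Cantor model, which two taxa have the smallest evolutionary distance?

Sp1–Sp2: 3/30 differ, p = 0.100, d = 0.107.
Sp1–Sp3: 6/30 differ, p = 0.200, d = 0.233.
Sp2–Sp3: 5/30 differ, p = 0.167, d = 0.188.
The smallest distance is between Sp1 and Sp2.

Sp1 and Sp2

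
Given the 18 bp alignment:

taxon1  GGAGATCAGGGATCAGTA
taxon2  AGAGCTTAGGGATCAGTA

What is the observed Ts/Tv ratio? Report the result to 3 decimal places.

Transitions are A↔G and C↔T; transversions are all other mismatches.
Transitions: 2. Transversions: 1.
R = 2/1 = 2.000.

2.000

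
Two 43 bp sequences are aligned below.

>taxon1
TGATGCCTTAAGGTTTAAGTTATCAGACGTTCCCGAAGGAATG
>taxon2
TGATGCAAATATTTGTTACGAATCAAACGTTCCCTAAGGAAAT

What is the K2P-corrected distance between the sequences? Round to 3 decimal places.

0.496

Of 43 sites, 1 differences are transitions and 14 are transversions, so P = 1/43 ≈ 0.023256 and Q = 14/43 ≈ 0.325581.
Under the Kimura two-parameter model, d = −½ ln(1 − 2P − Q) − ¼ ln(1 − 2Q).
1 − 2P − Q = 0.627907, giving −½ ln(0.627907) = 0.232682.
1 − 2Q = 0.348838, giving −¼ ln(0.348838) = 0.263287.
d = 0.232682 + 0.263287 = 0.495969.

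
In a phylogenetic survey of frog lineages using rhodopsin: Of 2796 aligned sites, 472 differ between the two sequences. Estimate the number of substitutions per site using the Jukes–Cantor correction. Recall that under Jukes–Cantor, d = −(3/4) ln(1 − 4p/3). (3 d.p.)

p = 472/2796 ≈ 0.168813.
d = −(3/4) ln(1 − 4p/3) = −0.75 ln(1 − 0.225084) = −0.75 ln(0.774916)
  = −0.75 × (-0.255001) = 0.191251 substitutions/site.

0.191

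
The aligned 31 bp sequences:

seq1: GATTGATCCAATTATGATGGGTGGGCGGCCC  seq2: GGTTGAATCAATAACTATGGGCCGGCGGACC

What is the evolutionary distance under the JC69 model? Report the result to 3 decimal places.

0.367

The sequences differ at 9 of 31 sites (2, 7, 8, 13, 15, 16, 22, 23, 29), so p = 9/31 ≈ 0.290323.
d = −(3/4) ln(1 − 4p/3) = −0.75 ln(1 − 0.387097) = −0.75 ln(0.612903)
  = −0.75 × (-0.489549) = 0.367162 substitutions/site.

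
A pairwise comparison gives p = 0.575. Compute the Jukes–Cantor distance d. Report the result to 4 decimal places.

d = −(3/4) ln(1 − 4p/3) = −0.75 ln(1 − 0.766667) = −0.75 ln(0.233333)
  = −0.75 × (-1.455289) = 1.091467 substitutions/site.

1.0915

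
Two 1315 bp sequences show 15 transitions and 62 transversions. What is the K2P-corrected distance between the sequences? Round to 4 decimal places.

P = 15/1315 ≈ 0.011407 and Q = 62/1315 ≈ 0.047148.
Under the Kimura two-parameter model, d = −½ ln(1 − 2P − Q) − ¼ ln(1 − 2Q).
1 − 2P − Q = 0.930038, giving −½ ln(0.930038) = 0.036265.
1 − 2Q = 0.905704, giving −¼ ln(0.905704) = 0.024761.
d = 0.036265 + 0.024761 = 0.061026.

0.0610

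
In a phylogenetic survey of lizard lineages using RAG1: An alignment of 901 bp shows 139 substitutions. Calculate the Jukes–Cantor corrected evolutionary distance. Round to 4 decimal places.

0.1727

p = 139/901 ≈ 0.154273.
d = −(3/4) ln(1 − 4p/3) = −0.75 ln(1 − 0.205697) = −0.75 ln(0.794303)
  = −0.75 × (-0.230290) = 0.172718 substitutions/site.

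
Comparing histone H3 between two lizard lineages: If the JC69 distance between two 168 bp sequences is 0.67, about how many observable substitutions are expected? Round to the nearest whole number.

74

Invert JC69: p = (3/4)(1 − e^(−4d/3)) = 0.75 × (1 − e^(-0.893333)) = 0.75 × (1 − 0.409289) = 0.443033.
Expected differing sites = pL ≈ 0.443033 × 168 = 74.429544 ≈ 74.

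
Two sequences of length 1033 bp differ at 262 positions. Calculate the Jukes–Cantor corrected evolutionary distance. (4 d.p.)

p = 262/1033 ≈ 0.25363.
d = −(3/4) ln(1 − 4p/3) = −0.75 ln(1 − 0.338173) = −0.75 ln(0.661827)
  = −0.75 × (-0.412751) = 0.309563 substitutions/site.

0.3096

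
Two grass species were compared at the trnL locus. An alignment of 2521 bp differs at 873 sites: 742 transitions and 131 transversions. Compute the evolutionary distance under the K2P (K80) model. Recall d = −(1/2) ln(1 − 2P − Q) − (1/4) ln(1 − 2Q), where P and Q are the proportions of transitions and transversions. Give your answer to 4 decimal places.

P = 742/2521 ≈ 0.294328 and Q = 131/2521 ≈ 0.051964.
Under the Kimura two-parameter model, d = −½ ln(1 − 2P − Q) − ¼ ln(1 − 2Q).
1 − 2P − Q = 0.35938, giving −½ ln(0.35938) = 0.511687.
1 − 2Q = 0.896072, giving −¼ ln(0.896072) = 0.027434.
d = 0.511687 + 0.027434 = 0.539121.

0.5391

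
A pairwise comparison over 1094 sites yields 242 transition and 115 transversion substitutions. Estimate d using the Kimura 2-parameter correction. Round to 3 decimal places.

0.456

P = 242/1094 ≈ 0.221207 and Q = 115/1094 ≈ 0.105119.
Under the Kimura two-parameter model, d = −½ ln(1 − 2P − Q) − ¼ ln(1 − 2Q).
1 − 2P − Q = 0.452467, giving −½ ln(0.452467) = 0.396520.
1 − 2Q = 0.789762, giving −¼ ln(0.789762) = 0.059006.
d = 0.396520 + 0.059006 = 0.455526.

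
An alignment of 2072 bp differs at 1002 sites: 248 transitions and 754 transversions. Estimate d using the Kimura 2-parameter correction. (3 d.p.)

0.788

P = 248/2072 ≈ 0.119691 and Q = 754/2072 ≈ 0.3639.
Under the Kimura two-parameter model, d = −½ ln(1 − 2P − Q) − ¼ ln(1 − 2Q).
1 − 2P − Q = 0.396718, giving −½ ln(0.396718) = 0.462265.
1 − 2Q = 0.2722, giving −¼ ln(0.2722) = 0.325305.
d = 0.462265 + 0.325305 = 0.787570.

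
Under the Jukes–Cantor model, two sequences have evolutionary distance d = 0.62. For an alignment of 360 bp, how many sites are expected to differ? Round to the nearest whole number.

152

Invert JC69: p = (3/4)(1 − e^(−4d/3)) = 0.75 × (1 − e^(-0.826667)) = 0.75 × (1 − 0.437505) = 0.421871.
Expected differing sites = pL ≈ 0.421871 × 360 = 151.87356 ≈ 152.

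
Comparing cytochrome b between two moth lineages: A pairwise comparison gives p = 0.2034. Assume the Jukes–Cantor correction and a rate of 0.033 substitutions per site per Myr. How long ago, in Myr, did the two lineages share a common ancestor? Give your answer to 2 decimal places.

3.59

d = −(3/4) ln(1 − 4p/3) = −0.75 ln(1 − 0.2712) = −0.75 ln(0.7288)
  = −0.75 × (-0.316356) = 0.237267 substitutions/site.
Under a molecular clock d = 2μt, so t = d/(2μ) = 0.237267 / (2 × 0.033) = 3.59 Myr.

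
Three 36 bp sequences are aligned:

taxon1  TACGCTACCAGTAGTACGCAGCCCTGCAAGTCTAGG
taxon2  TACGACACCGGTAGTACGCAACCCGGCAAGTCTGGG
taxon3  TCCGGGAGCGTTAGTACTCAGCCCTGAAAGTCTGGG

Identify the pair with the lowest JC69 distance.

taxon1–taxon2: 6/36 differ, p = 0.167, d = 0.188.
taxon1–taxon3: 9/36 differ, p = 0.250, d = 0.304.
taxon2–taxon3: 9/36 differ, p = 0.250, d = 0.304.
The smallest distance is between taxon1 and taxon2.

taxon1 and taxon2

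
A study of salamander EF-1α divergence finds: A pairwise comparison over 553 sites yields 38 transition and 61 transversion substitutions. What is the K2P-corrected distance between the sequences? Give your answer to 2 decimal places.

P = 38/553 ≈ 0.068716 and Q = 61/553 ≈ 0.110307.
Under the Kimura two-parameter model, d = −½ ln(1 − 2P − Q) − ¼ ln(1 − 2Q).
1 − 2P − Q = 0.752261, giving −½ ln(0.752261) = 0.142336.
1 − 2Q = 0.779386, giving −¼ ln(0.779386) = 0.062312.
d = 0.142336 + 0.062312 = 0.204648.

0.20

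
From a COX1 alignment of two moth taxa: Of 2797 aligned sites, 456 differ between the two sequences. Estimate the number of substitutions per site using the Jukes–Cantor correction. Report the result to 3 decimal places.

p = 456/2797 ≈ 0.163032.
d = −(3/4) ln(1 − 4p/3) = −0.75 ln(1 − 0.217376) = −0.75 ln(0.782624)
  = −0.75 × (-0.245103) = 0.183827 substitutions/site.

0.184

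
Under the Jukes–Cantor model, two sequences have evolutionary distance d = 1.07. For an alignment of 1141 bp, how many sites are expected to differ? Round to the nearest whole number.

650

Invert JC69: p = (3/4)(1 − e^(−4d/3)) = 0.75 × (1 − e^(-1.426667)) = 0.75 × (1 − 0.240108) = 0.569919.
Expected differing sites = pL ≈ 0.569919 × 1141 = 650.277579 ≈ 650.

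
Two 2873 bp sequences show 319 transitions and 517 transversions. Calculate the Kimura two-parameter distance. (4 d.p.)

0.3686

P = 319/2873 ≈ 0.111034 and Q = 517/2873 ≈ 0.179951.
Under the Kimura two-parameter model, d = −½ ln(1 − 2P − Q) − ¼ ln(1 − 2Q).
1 − 2P − Q = 0.597981, giving −½ ln(0.597981) = 0.257098.
1 − 2Q = 0.640098, giving −¼ ln(0.640098) = 0.111533.
d = 0.257098 + 0.111533 = 0.368631.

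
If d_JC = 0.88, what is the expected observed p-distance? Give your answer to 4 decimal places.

0.5180

p = (3/4)(1 − e^(−4d/3)) = 0.75 × (1 − e^(-1.173333)) = 0.75 × (1 − 0.309334) = 0.518000.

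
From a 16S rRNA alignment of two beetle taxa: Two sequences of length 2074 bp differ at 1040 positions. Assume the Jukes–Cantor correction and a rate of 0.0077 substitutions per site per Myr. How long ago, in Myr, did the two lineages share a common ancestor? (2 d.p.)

53.79

p = 1040/2074 ≈ 0.501446.
d = −(3/4) ln(1 − 4p/3) = −0.75 ln(1 − 0.668595) = −0.75 ln(0.331405)
  = −0.75 × (-1.104414) = 0.828311 substitutions/site.
Under a molecular clock d = 2μt, so t = d/(2μ) = 0.828311 / (2 × 0.0077) = 53.79 Myr.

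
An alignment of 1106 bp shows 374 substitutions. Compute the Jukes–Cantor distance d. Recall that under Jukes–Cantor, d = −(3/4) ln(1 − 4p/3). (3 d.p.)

p = 374/1106 ≈ 0.338156.
d = −(3/4) ln(1 − 4p/3) = −0.75 ln(1 − 0.450875) = −0.75 ln(0.549125)
  = −0.75 × (-0.599429) = 0.449572 substitutions/site.

0.450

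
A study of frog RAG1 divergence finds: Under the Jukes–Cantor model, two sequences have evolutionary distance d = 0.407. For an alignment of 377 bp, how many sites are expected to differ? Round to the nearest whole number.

118

Invert JC69: p = (3/4)(1 − e^(−4d/3)) = 0.75 × (1 − e^(-0.542667)) = 0.75 × (1 − 0.581196) = 0.314103.
Expected differing sites = pL ≈ 0.314103 × 377 = 118.416831 ≈ 118.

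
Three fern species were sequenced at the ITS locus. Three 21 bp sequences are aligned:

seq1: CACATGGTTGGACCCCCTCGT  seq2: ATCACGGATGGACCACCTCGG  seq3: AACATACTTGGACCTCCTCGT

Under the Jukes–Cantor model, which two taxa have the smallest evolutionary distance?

seq1 and seq3

seq1–seq2: 6/21 differ, p = 0.286, d = 0.360.
seq1–seq3: 4/21 differ, p = 0.190, d = 0.220.
seq2–seq3: 7/21 differ, p = 0.333, d = 0.441.
The smallest distance is between seq1 and seq3.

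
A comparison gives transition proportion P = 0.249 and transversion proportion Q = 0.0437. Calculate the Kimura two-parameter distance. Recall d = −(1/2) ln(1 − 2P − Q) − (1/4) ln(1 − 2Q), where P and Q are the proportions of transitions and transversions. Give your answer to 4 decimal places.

0.4130

Under the Kimura two-parameter model, d = −½ ln(1 − 2P − Q) − ¼ ln(1 − 2Q).
1 − 2P − Q = 0.4583, giving −½ ln(0.4583) = 0.390116.
1 − 2Q = 0.9126, giving −¼ ln(0.9126) = 0.022864.
d = 0.390116 + 0.022864 = 0.412980.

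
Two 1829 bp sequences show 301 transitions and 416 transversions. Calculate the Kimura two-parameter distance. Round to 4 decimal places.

P = 301/1829 ≈ 0.164571 and Q = 416/1829 ≈ 0.227447.
Under the Kimura two-parameter model, d = −½ ln(1 − 2P − Q) − ¼ ln(1 − 2Q).
1 − 2P − Q = 0.443411, giving −½ ln(0.443411) = 0.406629.
1 − 2Q = 0.545106, giving −¼ ln(0.545106) = 0.151694.
d = 0.406629 + 0.151694 = 0.558323.

0.5583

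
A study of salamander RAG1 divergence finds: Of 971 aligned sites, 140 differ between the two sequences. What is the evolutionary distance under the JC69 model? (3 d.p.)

p = 140/971 ≈ 0.144181.
d = −(3/4) ln(1 − 4p/3) = −0.75 ln(1 − 0.192241) = −0.75 ln(0.807759)
  = −0.75 × (-0.213492) = 0.160119 substitutions/site.

0.160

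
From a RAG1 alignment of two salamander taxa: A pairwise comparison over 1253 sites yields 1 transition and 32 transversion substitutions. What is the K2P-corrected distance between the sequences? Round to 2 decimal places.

P = 1/1253 ≈ 0.000798 and Q = 32/1253 ≈ 0.025539.
Under the Kimura two-parameter model, d = −½ ln(1 − 2P − Q) − ¼ ln(1 − 2Q).
1 − 2P − Q = 0.972865, giving −½ ln(0.972865) = 0.013755.
1 − 2Q = 0.948922, giving −¼ ln(0.948922) = 0.013107.
d = 0.013755 + 0.013107 = 0.026862.

0.03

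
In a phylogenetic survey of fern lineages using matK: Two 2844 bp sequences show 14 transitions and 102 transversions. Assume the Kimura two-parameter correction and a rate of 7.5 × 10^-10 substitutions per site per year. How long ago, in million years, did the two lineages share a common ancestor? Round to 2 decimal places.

P = 14/2844 ≈ 0.004923 and Q = 102/2844 ≈ 0.035865.
Under the Kimura two-parameter model, d = −½ ln(1 − 2P − Q) − ¼ ln(1 − 2Q).
1 − 2P − Q = 0.954289, giving −½ ln(0.954289) = 0.023394.
1 − 2Q = 0.92827, giving −¼ ln(0.92827) = 0.018608.
d = 0.023394 + 0.018608 = 0.042002.
Under a molecular clock d = 2μt, so t = d/(2μ) = 0.042002 / (2 × 7.5 × 10^-10) = 28.00 million years.

28.00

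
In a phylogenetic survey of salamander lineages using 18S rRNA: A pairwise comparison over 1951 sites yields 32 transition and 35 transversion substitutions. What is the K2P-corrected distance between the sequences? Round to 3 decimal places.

0.035

P = 32/1951 ≈ 0.016402 and Q = 35/1951 ≈ 0.01794.
Under the Kimura two-parameter model, d = −½ ln(1 − 2P − Q) − ¼ ln(1 − 2Q).
1 − 2P − Q = 0.949256, giving −½ ln(0.949256) = 0.026038.
1 − 2Q = 0.96412, giving −¼ ln(0.96412) = 0.009135.
d = 0.026038 + 0.009135 = 0.035173.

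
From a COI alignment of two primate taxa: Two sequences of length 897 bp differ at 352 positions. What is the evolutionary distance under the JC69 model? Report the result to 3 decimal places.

p = 352/897 ≈ 0.392419.
d = −(3/4) ln(1 − 4p/3) = −0.75 ln(1 − 0.523225) = −0.75 ln(0.476775)
  = −0.75 × (-0.740711) = 0.555533 substitutions/site.

0.556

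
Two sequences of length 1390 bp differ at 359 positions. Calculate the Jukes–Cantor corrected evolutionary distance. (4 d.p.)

p = 359/1390 ≈ 0.258273.
d = −(3/4) ln(1 − 4p/3) = −0.75 ln(1 − 0.344364) = −0.75 ln(0.655636)
  = −0.75 × (-0.422150) = 0.316613 substitutions/site.

0.3166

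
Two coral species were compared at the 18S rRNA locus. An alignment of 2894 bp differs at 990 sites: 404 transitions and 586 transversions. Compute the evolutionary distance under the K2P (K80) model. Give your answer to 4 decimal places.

0.4584

P = 404/2894 ≈ 0.139599 and Q = 586/2894 ≈ 0.202488.
Under the Kimura two-parameter model, d = −½ ln(1 − 2P − Q) − ¼ ln(1 − 2Q).
1 − 2P − Q = 0.518314, giving −½ ln(0.518314) = 0.328587.
1 − 2Q = 0.595024, giving −¼ ln(0.595024) = 0.129788.
d = 0.328587 + 0.129788 = 0.458375.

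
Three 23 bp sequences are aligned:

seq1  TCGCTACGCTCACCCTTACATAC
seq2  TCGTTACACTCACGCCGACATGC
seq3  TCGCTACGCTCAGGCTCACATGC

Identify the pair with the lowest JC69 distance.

seq1 and seq3

seq1–seq2: 6/23 differ, p = 0.261, d = 0.321.
seq1–seq3: 4/23 differ, p = 0.174, d = 0.198.
seq2–seq3: 5/23 differ, p = 0.217, d = 0.257.
The smallest distance is between seq1 and seq3.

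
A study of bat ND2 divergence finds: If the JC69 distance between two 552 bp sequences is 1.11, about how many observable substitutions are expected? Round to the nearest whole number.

Invert JC69: p = (3/4)(1 − e^(−4d/3)) = 0.75 × (1 − e^(-1.48)) = 0.75 × (1 − 0.227638) = 0.579272.
Expected differing sites = pL ≈ 0.579272 × 552 = 319.758144 ≈ 320.

320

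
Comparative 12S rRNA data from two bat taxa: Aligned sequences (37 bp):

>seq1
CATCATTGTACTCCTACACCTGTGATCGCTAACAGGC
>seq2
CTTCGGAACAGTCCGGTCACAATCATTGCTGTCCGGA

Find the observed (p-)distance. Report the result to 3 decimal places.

0.541

The sequences differ at 20 of 37 positions.
p = 20/37 = 0.540540… ≈ 0.541 (to 3 d.p.).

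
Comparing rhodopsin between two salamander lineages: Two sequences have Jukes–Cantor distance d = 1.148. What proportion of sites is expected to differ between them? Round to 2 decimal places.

0.59

p = (3/4)(1 − e^(−4d/3)) = 0.75 × (1 − e^(-1.530667)) = 0.75 × (1 − 0.216391) = 0.587707.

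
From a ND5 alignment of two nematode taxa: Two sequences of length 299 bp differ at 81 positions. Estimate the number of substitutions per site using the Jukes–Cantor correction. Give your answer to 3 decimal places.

p = 81/299 ≈ 0.270903.
d = −(3/4) ln(1 − 4p/3) = −0.75 ln(1 − 0.361204) = −0.75 ln(0.638796)
  = −0.75 × (-0.448170) = 0.336128 substitutions/site.

0.336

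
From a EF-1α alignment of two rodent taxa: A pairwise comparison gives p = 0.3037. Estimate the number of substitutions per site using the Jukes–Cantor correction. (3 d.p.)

0.389

d = −(3/4) ln(1 − 4p/3) = −0.75 ln(1 − 0.404933) = −0.75 ln(0.595067)
  = −0.75 × (-0.519081) = 0.389311 substitutions/site.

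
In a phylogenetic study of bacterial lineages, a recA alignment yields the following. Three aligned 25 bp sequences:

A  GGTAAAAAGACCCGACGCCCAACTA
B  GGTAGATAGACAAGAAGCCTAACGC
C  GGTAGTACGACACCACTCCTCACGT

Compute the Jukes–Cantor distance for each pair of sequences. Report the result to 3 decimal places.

A–B: 8/25 sites differ → p = 0.32, d = −0.75 ln(1 − 0.426667) = 0.417216 ≈ 0.417.
A–C: 10/25 sites differ → p = 0.4, d = −0.75 ln(1 − 0.533333) = 0.571605 ≈ 0.572.
B–C: 9/25 sites differ → p = 0.36, d = −0.75 ln(1 − 0.48) = 0.490445 ≈ 0.490.

d(A,B) = 0.417, d(A,C) = 0.572, d(B,C) = 0.490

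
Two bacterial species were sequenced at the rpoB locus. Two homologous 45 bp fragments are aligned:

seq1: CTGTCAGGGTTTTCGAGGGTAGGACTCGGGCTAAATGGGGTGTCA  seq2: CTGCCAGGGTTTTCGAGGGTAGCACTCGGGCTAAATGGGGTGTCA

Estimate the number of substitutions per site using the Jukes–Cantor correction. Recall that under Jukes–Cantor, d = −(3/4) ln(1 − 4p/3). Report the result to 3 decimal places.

The sequences differ at 2 of 45 sites (4, 23), so p = 2/45 ≈ 0.044444.
d = −(3/4) ln(1 − 4p/3) = −0.75 ln(1 − 0.059259) = −0.75 ln(0.940741)
  = −0.75 × (-0.061087) = 0.045815 substitutions/site.

0.046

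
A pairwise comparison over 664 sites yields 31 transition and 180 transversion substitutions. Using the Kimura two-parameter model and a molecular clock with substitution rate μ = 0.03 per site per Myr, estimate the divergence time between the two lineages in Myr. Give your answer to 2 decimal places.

P = 31/664 ≈ 0.046687 and Q = 180/664 ≈ 0.271084.
Under the Kimura two-parameter model, d = −½ ln(1 − 2P − Q) − ¼ ln(1 − 2Q).
1 − 2P − Q = 0.635542, giving −½ ln(0.635542) = 0.226639.
1 − 2Q = 0.457832, giving −¼ ln(0.457832) = 0.195313.
d = 0.226639 + 0.195313 = 0.421952.
Under a molecular clock d = 2μt, so t = d/(2μ) = 0.421952 / (2 × 0.03) = 7.03 Myr.

7.03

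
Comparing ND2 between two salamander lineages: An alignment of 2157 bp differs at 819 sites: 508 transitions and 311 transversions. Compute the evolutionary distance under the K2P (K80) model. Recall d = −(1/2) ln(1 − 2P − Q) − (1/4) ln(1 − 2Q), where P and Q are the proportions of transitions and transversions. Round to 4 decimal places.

0.5626

P = 508/2157 ≈ 0.235512 and Q = 311/2157 ≈ 0.144182.
Under the Kimura two-parameter model, d = −½ ln(1 − 2P − Q) − ¼ ln(1 − 2Q).
1 − 2P − Q = 0.384794, giving −½ ln(0.384794) = 0.477524.
1 − 2Q = 0.711636, giving −¼ ln(0.711636) = 0.085047.
d = 0.477524 + 0.085047 = 0.562571.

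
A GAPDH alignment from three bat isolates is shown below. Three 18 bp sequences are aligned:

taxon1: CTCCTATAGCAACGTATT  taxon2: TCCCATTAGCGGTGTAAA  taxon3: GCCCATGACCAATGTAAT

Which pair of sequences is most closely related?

taxon1–taxon2: 9/18 differ, p = 0.500, d = 0.824.
taxon1–taxon3: 8/18 differ, p = 0.444, d = 0.673.
taxon2–taxon3: 6/18 differ, p = 0.333, d = 0.441.
The smallest distance is between taxon2 and taxon3.

taxon2 and taxon3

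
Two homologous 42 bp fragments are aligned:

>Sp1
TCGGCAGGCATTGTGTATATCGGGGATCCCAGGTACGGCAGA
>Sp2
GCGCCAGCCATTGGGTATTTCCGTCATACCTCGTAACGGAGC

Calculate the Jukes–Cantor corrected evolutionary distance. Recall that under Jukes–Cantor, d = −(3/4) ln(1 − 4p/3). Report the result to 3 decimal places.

0.485

The sequences differ at 15 of 42 sites, so p = 15/42 ≈ 0.357143.
d = −(3/4) ln(1 − 4p/3) = −0.75 ln(1 − 0.476191) = −0.75 ln(0.523809)
  = −0.75 × (-0.646628) = 0.484971 substitutions/site.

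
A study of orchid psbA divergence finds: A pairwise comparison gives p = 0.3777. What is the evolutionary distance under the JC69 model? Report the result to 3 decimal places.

d = −(3/4) ln(1 − 4p/3) = −0.75 ln(1 − 0.5036) = −0.75 ln(0.4964)
  = −0.75 × (-0.700373) = 0.525280 substitutions/site.

0.525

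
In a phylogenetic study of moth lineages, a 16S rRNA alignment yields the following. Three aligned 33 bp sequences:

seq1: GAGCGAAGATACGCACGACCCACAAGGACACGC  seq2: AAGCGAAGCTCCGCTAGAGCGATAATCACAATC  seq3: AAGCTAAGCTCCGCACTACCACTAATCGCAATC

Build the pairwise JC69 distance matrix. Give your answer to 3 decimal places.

seq1–seq2: 12/33 sites differ → p ≈ 0.363636, d = −0.75 ln(1 − 0.484848) = 0.497470 ≈ 0.497.
seq1–seq3: 13/33 sites differ → p ≈ 0.393939, d = −0.75 ln(1 − 0.525252) = 0.558728 ≈ 0.559.
seq2–seq3: 8/33 sites differ → p ≈ 0.242424, d = −0.75 ln(1 − 0.323232) = 0.292820 ≈ 0.293.

d(seq1,seq2) = 0.497, d(seq1,seq3) = 0.559, d(seq2,seq3) = 0.293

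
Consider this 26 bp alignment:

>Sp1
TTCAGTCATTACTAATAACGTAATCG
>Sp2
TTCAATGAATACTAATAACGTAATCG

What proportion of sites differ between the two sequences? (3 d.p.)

The sequences differ at 3 of 26 positions (sites 5, 7, 9).
p = 3/26 = 0.115384… ≈ 0.115 (to 3 d.p.).

0.115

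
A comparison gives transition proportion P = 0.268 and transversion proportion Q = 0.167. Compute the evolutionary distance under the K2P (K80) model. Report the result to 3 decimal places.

Under the Kimura two-parameter model, d = −½ ln(1 − 2P − Q) − ¼ ln(1 − 2Q).
1 − 2P − Q = 0.297, giving −½ ln(0.297) = 0.607012.
1 − 2Q = 0.666, giving −¼ ln(0.666) = 0.101616.
d = 0.607012 + 0.101616 = 0.708628.

0.709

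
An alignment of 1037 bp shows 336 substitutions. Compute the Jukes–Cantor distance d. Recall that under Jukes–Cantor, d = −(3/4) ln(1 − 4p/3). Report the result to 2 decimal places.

p = 336/1037 ≈ 0.324012.
d = −(3/4) ln(1 − 4p/3) = −0.75 ln(1 − 0.432016) = −0.75 ln(0.567984)
  = −0.75 × (-0.565662) = 0.424247 substitutions/site.

0.42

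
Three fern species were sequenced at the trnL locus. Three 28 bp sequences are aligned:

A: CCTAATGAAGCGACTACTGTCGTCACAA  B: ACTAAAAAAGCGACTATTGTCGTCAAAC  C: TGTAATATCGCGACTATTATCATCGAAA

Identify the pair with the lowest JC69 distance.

A–B: 6/28 differ, p = 0.214, d = 0.252.
A–C: 10/28 differ, p = 0.357, d = 0.485.
B–C: 9/28 differ, p = 0.321, d = 0.420.
The smallest distance is between A and B.

A and B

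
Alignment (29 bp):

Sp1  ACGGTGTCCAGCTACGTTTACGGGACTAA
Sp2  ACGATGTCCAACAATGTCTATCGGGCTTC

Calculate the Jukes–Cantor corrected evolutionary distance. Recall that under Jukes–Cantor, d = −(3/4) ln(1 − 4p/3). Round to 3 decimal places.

0.462

The sequences differ at 10 of 29 sites (4, 11, 13, 15, 18, 21, 22, 25, 28, 29), so p = 10/29 ≈ 0.344828.
d = −(3/4) ln(1 − 4p/3) = −0.75 ln(1 − 0.459771) = −0.75 ln(0.540229)
  = −0.75 × (-0.615762) = 0.461822 substitutions/site.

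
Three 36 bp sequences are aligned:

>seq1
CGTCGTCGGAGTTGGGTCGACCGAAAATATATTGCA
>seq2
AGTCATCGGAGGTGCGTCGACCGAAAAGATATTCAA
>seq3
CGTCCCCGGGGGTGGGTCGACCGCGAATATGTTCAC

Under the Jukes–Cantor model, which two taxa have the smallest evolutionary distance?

seq1 and seq2

seq1–seq2: 7/36 differ, p = 0.194, d = 0.225.
seq1–seq3: 10/36 differ, p = 0.278, d = 0.347.
seq2–seq3: 10/36 differ, p = 0.278, d = 0.347.
The smallest distance is between seq1 and seq2.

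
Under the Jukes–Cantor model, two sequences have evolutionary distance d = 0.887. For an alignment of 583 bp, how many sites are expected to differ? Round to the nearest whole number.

Invert JC69: p = (3/4)(1 − e^(−4d/3)) = 0.75 × (1 − e^(-1.182667)) = 0.75 × (1 − 0.306460) = 0.520155.
Expected differing sites = pL ≈ 0.520155 × 583 = 303.250365 ≈ 303.

303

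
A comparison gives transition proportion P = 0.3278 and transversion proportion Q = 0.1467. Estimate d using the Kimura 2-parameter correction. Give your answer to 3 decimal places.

Under the Kimura two-parameter model, d = −½ ln(1 − 2P − Q) − ¼ ln(1 − 2Q).
1 − 2P − Q = 0.1977, giving −½ ln(0.1977) = 0.810502.
1 − 2Q = 0.7066, giving −¼ ln(0.7066) = 0.086823.
d = 0.810502 + 0.086823 = 0.897325.

0.897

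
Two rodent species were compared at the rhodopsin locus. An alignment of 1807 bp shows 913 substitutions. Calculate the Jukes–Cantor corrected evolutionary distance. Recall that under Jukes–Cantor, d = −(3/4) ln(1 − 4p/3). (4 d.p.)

p = 913/1807 ≈ 0.505257.
d = −(3/4) ln(1 − 4p/3) = −0.75 ln(1 − 0.673676) = −0.75 ln(0.326324)
  = −0.75 × (-1.119865) = 0.839899 substitutions/site.

0.8399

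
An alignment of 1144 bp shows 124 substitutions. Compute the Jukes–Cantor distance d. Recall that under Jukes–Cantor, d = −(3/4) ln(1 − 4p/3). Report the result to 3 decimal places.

0.117

p = 124/1144 ≈ 0.108392.
d = −(3/4) ln(1 − 4p/3) = −0.75 ln(1 − 0.144523) = −0.75 ln(0.855477)
  = −0.75 × (-0.156096) = 0.117072 substitutions/site.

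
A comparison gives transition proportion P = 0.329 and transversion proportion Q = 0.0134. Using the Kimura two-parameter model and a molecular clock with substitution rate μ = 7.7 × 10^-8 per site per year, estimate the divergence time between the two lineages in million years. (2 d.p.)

3.66

Under the Kimura two-parameter model, d = −½ ln(1 − 2P − Q) − ¼ ln(1 − 2Q).
1 − 2P − Q = 0.3286, giving −½ ln(0.3286) = 0.556457.
1 − 2Q = 0.9732, giving −¼ ln(0.9732) = 0.006791.
d = 0.556457 + 0.006791 = 0.563248.
Under a molecular clock d = 2μt, so t = d/(2μ) = 0.563248 / (2 × 7.7 × 10^-8) = 3.66 million years.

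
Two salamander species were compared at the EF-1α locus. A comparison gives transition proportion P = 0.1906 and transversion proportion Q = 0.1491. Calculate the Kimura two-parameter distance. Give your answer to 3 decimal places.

Under the Kimura two-parameter model, d = −½ ln(1 − 2P − Q) − ¼ ln(1 − 2Q).
1 − 2P − Q = 0.4697, giving −½ ln(0.4697) = 0.377831.
1 − 2Q = 0.7018, giving −¼ ln(0.7018) = 0.088527.
d = 0.377831 + 0.088527 = 0.466358.

0.466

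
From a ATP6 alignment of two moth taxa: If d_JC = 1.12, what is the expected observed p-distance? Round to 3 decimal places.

0.582

p = (3/4)(1 − e^(−4d/3)) = 0.75 × (1 − e^(-1.493333)) = 0.75 × (1 − 0.224623) = 0.581533.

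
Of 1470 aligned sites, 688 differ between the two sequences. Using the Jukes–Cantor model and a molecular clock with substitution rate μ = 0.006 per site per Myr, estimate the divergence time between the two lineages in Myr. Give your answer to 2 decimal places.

p = 688/1470 ≈ 0.468027.
d = −(3/4) ln(1 − 4p/3) = −0.75 ln(1 − 0.624036) = −0.75 ln(0.375964)
  = −0.75 × (-0.978262) = 0.733697 substitutions/site.
Under a molecular clock d = 2μt, so t = d/(2μ) = 0.733697 / (2 × 0.006) = 61.14 Myr.

61.14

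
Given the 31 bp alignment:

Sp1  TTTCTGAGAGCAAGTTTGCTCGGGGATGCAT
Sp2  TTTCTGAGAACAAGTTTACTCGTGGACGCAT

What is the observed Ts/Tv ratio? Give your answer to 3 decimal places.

Transitions are A↔G and C↔T; transversions are all other mismatches.
Transitions: 3. Transversions: 1.
R = 3/1 = 3.000.

3.000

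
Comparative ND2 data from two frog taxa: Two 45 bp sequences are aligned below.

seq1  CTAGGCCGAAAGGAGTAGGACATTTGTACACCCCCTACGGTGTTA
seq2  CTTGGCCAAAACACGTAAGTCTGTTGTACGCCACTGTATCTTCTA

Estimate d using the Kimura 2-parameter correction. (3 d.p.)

0.621

Of 45 sites, 6 differences are transitions and 13 are transversions, so P = 6/45 ≈ 0.133333 and Q = 13/45 ≈ 0.288889.
Under the Kimura two-parameter model, d = −½ ln(1 − 2P − Q) − ¼ ln(1 − 2Q).
1 − 2P − Q = 0.444445, giving −½ ln(0.444445) = 0.405464.
1 − 2Q = 0.422222, giving −¼ ln(0.422222) = 0.215556.
d = 0.405464 + 0.215556 = 0.621020.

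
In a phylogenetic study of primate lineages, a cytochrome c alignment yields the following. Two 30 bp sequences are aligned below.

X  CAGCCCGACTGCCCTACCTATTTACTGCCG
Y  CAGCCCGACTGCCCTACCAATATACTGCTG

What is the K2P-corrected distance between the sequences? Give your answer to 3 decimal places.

0.107

Of 30 sites, 1 differences are transitions and 2 are transversions, so P = 1/30 ≈ 0.033333 and Q = 2/30 ≈ 0.066667.
Under the Kimura two-parameter model, d = −½ ln(1 − 2P − Q) − ¼ ln(1 − 2Q).
1 − 2P − Q = 0.866667, giving −½ ln(0.866667) = 0.071550.
1 − 2Q = 0.866666, giving −¼ ln(0.866666) = 0.035775.
d = 0.071550 + 0.035775 = 0.107325.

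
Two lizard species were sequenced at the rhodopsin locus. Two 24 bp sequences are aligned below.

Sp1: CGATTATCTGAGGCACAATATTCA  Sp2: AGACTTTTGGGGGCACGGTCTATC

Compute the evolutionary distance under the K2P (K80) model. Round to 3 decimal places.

0.866

Of 24 sites, 6 differences are transitions and 6 are transversions, so P = 6/24 = 0.25 and Q = 6/24 = 0.25.
Under the Kimura two-parameter model, d = −½ ln(1 − 2P − Q) − ¼ ln(1 − 2Q).
1 − 2P − Q = 0.25, giving −½ ln(0.25) = 0.693147.
1 − 2Q = 0.5, giving −¼ ln(0.5) = 0.173287.
d = 0.693147 + 0.173287 = 0.866434.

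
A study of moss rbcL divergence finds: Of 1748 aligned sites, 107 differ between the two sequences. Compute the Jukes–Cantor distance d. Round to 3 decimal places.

p = 107/1748 ≈ 0.061213.
d = −(3/4) ln(1 − 4p/3) = −0.75 ln(1 − 0.081617) = −0.75 ln(0.918383)
  = −0.75 × (-0.085141) = 0.063856 substitutions/site.

0.064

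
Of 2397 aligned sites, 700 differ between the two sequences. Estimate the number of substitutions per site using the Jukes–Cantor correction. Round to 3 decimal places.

0.370

p = 700/2397 ≈ 0.292032.
d = −(3/4) ln(1 − 4p/3) = −0.75 ln(1 − 0.389376) = −0.75 ln(0.610624)
  = −0.75 × (-0.493274) = 0.369956 substitutions/site.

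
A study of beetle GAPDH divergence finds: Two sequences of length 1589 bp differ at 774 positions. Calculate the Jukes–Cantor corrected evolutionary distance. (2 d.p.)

p = 774/1589 ≈ 0.487099.
d = −(3/4) ln(1 − 4p/3) = −0.75 ln(1 − 0.649465) = −0.75 ln(0.350535)
  = −0.75 × (-1.048295) = 0.786221 substitutions/site.

0.79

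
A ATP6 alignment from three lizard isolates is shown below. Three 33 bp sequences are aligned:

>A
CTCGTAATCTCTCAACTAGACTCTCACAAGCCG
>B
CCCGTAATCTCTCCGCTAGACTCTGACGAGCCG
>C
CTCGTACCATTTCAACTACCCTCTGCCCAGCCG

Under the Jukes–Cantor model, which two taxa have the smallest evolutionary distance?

A–B: 5/33 differ, p = 0.152, d = 0.169.
A–C: 9/33 differ, p = 0.273, d = 0.339.
B–C: 11/33 differ, p = 0.333, d = 0.441.
The smallest distance is between A and B.

A and B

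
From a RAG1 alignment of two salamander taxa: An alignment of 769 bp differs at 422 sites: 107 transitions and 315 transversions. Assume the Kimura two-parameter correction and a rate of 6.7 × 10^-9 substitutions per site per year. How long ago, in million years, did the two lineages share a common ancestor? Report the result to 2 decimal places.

P = 107/769 ≈ 0.139142 and Q = 315/769 ≈ 0.409623.
Under the Kimura two-parameter model, d = −½ ln(1 − 2P − Q) − ¼ ln(1 − 2Q).
1 − 2P − Q = 0.312093, giving −½ ln(0.312093) = 0.582227.
1 − 2Q = 0.180754, giving −¼ ln(0.180754) = 0.427655.
d = 0.582227 + 0.427655 = 1.009882.
Under a molecular clock d = 2μt, so t = d/(2μ) = 1.009882 / (2 × 6.7 × 10^-9) = 75.36 million years.

75.36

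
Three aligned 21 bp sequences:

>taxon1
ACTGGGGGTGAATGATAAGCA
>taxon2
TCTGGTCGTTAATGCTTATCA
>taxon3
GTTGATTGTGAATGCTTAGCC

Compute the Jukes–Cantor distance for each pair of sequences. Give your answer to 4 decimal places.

taxon1–taxon2: 7/21 sites differ → p ≈ 0.333333, d = −0.75 ln(1 − 0.444444) = 0.440839 ≈ 0.4408.
taxon1–taxon3: 8/21 sites differ → p ≈ 0.380952, d = −0.75 ln(1 − 0.507936) = 0.531860 ≈ 0.5319.
taxon2–taxon3: 7/21 sites differ → p ≈ 0.333333, d = −0.75 ln(1 − 0.444444) = 0.440839 ≈ 0.4408.

d(taxon1,taxon2) = 0.4408, d(taxon1,taxon3) = 0.5319, d(taxon2,taxon3) = 0.4408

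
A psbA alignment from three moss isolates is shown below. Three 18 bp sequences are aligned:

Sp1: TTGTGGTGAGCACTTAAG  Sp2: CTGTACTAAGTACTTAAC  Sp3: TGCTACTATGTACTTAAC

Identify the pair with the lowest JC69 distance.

Sp1–Sp2: 6/18 differ, p = 0.333, d = 0.441.
Sp1–Sp3: 8/18 differ, p = 0.444, d = 0.673.
Sp2–Sp3: 4/18 differ, p = 0.222, d = 0.264.
The smallest distance is between Sp2 and Sp3.

Sp2 and Sp3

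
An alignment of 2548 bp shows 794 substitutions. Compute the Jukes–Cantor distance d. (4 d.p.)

0.4027

p = 794/2548 ≈ 0.311617.
d = −(3/4) ln(1 − 4p/3) = −0.75 ln(1 − 0.415489) = −0.75 ln(0.584511)
  = −0.75 × (-0.536980) = 0.402735 substitutions/site.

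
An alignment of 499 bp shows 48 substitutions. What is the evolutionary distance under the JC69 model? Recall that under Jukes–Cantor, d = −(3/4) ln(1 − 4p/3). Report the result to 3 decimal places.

0.103

p = 48/499 ≈ 0.096192.
d = −(3/4) ln(1 − 4p/3) = −0.75 ln(1 − 0.128256) = −0.75 ln(0.871744)
  = −0.75 × (-0.137259) = 0.102944 substitutions/site.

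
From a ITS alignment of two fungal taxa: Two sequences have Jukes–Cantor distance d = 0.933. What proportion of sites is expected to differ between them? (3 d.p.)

0.534

p = (3/4)(1 − e^(−4d/3)) = 0.75 × (1 − e^(-1.244)) = 0.75 × (1 − 0.288229) = 0.533828.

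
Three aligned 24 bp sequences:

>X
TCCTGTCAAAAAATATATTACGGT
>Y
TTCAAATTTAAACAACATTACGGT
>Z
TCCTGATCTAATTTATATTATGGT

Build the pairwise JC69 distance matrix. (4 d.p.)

X–Y: 10/24 sites differ → p ≈ 0.416667, d = −0.75 ln(1 − 0.555556) = 0.608198 ≈ 0.6082.
X–Z: 7/24 sites differ → p ≈ 0.291667, d = −0.75 ln(1 − 0.388889) = 0.369358 ≈ 0.3694.
Y–Z: 9/24 sites differ → p = 0.375, d = −0.75 ln(1 − 0.5) = 0.519860 ≈ 0.5199.

d(X,Y) = 0.6082, d(X,Z) = 0.3694, d(Y,Z) = 0.5199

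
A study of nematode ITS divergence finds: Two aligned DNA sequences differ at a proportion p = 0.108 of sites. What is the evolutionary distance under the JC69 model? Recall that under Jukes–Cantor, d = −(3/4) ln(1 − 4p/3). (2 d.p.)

0.12

d = −(3/4) ln(1 − 4p/3) = −0.75 ln(1 − 0.144) = −0.75 ln(0.856)
  = −0.75 × (-0.155485) = 0.116614 substitutions/site.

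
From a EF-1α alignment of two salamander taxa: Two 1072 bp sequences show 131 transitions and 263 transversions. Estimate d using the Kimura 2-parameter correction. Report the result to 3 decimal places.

P = 131/1072 ≈ 0.122201 and Q = 263/1072 ≈ 0.245336.
Under the Kimura two-parameter model, d = −½ ln(1 − 2P − Q) − ¼ ln(1 − 2Q).
1 − 2P − Q = 0.510262, giving −½ ln(0.510262) = 0.336415.
1 − 2Q = 0.509328, giving −¼ ln(0.509328) = 0.168666.
d = 0.336415 + 0.168666 = 0.505081.

0.505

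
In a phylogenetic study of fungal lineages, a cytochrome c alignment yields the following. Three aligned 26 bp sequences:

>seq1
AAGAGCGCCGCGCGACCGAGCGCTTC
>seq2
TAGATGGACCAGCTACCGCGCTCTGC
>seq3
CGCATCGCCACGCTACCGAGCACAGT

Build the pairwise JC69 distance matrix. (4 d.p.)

d(seq1,seq2) = 0.5393, d(seq1,seq3) = 0.5393, d(seq2,seq3) = 0.6228

seq1–seq2: 10/26 sites differ → p ≈ 0.384615, d = −0.75 ln(1 − 0.51282) = 0.539341 ≈ 0.5393.
seq1–seq3: 10/26 sites differ → p ≈ 0.384615, d = −0.75 ln(1 − 0.51282) = 0.539341 ≈ 0.5393.
seq2–seq3: 11/26 sites differ → p ≈ 0.423077, d = −0.75 ln(1 − 0.564103) = 0.622762 ≈ 0.6228.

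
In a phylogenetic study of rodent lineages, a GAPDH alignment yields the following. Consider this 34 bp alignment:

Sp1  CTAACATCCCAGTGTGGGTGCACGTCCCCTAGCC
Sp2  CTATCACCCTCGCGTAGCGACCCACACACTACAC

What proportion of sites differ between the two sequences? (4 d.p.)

The sequences differ at 16 of 34 positions.
p = 16/34 = 0.470588… ≈ 0.4706 (to 4 d.p.).

0.4706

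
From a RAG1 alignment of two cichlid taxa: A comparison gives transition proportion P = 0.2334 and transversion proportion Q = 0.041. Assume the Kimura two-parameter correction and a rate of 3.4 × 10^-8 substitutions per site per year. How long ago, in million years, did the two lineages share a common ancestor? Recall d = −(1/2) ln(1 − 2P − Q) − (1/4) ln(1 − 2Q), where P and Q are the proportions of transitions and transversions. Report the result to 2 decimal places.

Under the Kimura two-parameter model, d = −½ ln(1 − 2P − Q) − ¼ ln(1 − 2Q).
1 − 2P − Q = 0.4922, giving −½ ln(0.4922) = 0.354435.
1 − 2Q = 0.918, giving −¼ ln(0.918) = 0.021389.
d = 0.354435 + 0.021389 = 0.375824.
Under a molecular clock d = 2μt, so t = d/(2μ) = 0.375824 / (2 × 3.4 × 10^-8) = 5.53 million years.

5.53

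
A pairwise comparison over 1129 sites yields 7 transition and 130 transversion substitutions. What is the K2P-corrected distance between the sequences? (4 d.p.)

0.1337

P = 7/1129 ≈ 0.0062 and Q = 130/1129 ≈ 0.115146.
Under the Kimura two-parameter model, d = −½ ln(1 − 2P − Q) − ¼ ln(1 − 2Q).
1 − 2P − Q = 0.872454, giving −½ ln(0.872454) = 0.068223.
1 − 2Q = 0.769708, giving −¼ ln(0.769708) = 0.065436.
d = 0.068223 + 0.065436 = 0.133659.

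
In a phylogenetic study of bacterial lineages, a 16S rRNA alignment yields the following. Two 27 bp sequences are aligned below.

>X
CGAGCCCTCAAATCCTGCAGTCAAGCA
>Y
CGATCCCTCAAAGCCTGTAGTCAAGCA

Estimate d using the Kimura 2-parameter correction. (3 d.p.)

0.120

Of 27 sites, 1 differences are transitions and 2 are transversions, so P = 1/27 ≈ 0.037037 and Q = 2/27 ≈ 0.074074.
Under the Kimura two-parameter model, d = −½ ln(1 − 2P − Q) − ¼ ln(1 − 2Q).
1 − 2P − Q = 0.851852, giving −½ ln(0.851852) = 0.080171.
1 − 2Q = 0.851852, giving −¼ ln(0.851852) = 0.040086.
d = 0.080171 + 0.040086 = 0.120257.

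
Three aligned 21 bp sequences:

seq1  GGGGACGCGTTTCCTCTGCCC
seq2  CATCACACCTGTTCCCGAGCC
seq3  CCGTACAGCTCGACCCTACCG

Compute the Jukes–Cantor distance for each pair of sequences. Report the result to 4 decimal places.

seq1–seq2: 12/21 sites differ → p ≈ 0.571429, d = −0.75 ln(1 − 0.761905) = 1.076314 ≈ 1.0763.
seq1–seq3: 12/21 sites differ → p ≈ 0.571429, d = −0.75 ln(1 − 0.761905) = 1.076314 ≈ 1.0763.
seq2–seq3: 10/21 sites differ → p ≈ 0.47619, d = −0.75 ln(1 − 0.63492) = 0.755729 ≈ 0.7557.

d(seq1,seq2) = 1.0763, d(seq1,seq3) = 1.0763, d(seq2,seq3) = 0.7557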